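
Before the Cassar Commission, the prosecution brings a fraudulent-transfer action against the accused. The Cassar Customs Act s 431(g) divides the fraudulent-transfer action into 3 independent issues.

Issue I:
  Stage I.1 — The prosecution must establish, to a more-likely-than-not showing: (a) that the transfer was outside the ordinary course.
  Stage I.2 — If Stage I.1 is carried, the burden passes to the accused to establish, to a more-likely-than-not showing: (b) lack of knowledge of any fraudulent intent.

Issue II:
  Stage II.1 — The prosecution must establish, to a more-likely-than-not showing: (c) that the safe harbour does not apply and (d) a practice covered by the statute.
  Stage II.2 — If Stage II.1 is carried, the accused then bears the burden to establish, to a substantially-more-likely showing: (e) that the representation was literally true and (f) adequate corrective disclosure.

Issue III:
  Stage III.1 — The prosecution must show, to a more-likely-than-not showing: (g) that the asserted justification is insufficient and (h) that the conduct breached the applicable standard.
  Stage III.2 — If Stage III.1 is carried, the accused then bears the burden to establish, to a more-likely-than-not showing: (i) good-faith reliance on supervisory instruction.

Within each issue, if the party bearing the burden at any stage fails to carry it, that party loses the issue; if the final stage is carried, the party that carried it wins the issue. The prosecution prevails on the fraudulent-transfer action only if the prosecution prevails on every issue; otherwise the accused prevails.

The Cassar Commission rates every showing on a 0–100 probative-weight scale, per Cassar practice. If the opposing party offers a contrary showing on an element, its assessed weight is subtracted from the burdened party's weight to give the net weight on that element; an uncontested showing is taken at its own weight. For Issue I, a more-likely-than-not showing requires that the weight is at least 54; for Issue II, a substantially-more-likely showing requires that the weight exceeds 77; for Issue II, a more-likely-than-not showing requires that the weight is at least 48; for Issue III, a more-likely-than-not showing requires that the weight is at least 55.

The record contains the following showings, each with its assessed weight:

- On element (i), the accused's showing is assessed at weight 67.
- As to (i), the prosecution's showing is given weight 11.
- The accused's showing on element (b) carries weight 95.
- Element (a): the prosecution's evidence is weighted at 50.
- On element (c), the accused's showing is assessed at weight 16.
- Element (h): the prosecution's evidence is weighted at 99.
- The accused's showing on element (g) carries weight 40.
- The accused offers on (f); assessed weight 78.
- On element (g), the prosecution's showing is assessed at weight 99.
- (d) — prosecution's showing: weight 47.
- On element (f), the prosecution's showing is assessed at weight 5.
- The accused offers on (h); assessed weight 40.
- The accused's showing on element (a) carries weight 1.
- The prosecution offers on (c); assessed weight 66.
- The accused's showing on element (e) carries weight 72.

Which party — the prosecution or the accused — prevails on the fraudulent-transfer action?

accused

— Issue I —
Stage I.1 — burden on prosecution; standard: a more-likely-than-not showing (weight is at least 54).
    (a): 50 − 1 = 49 < 54 [not met]
  Stage I.1 not carried; the prosecution fails its burden.
The accused prevails on this issue.
— Issue II —
Stage II.1 — burden on prosecution; standard: a more-likely-than-not showing (weight is at least 48).
    (c): 66 − 16 = 50 ≥ 48 [met]
    (d): 47 < 48 [not met]
  Not every element is met, so the prosecution fails to carry Stage II.1.
So the accused prevails on this issue.
— Issue III —
Stage III.1 (prosecution, a more-likely-than-not showing, weight is at least 55): (g) net 99−40=59 ≥ 55 — meets; (h) net 99−40=59 ≥ 55 — meets.
  The prosecution carries Stage III.1; the accused now bears the burden.
Stage III.2 (accused, a more-likely-than-not showing, weight is at least 55): (i) net 67−11=56 ≥ 55 — meets.
  Stage III.2 carried; the final stage is satisfied.
All stages carried — the accused prevails on this issue.
Per-issue: Issue I → accused; Issue II → accused; Issue III → accused. The prosecution must prevail on every issue; overall, the accused prevails.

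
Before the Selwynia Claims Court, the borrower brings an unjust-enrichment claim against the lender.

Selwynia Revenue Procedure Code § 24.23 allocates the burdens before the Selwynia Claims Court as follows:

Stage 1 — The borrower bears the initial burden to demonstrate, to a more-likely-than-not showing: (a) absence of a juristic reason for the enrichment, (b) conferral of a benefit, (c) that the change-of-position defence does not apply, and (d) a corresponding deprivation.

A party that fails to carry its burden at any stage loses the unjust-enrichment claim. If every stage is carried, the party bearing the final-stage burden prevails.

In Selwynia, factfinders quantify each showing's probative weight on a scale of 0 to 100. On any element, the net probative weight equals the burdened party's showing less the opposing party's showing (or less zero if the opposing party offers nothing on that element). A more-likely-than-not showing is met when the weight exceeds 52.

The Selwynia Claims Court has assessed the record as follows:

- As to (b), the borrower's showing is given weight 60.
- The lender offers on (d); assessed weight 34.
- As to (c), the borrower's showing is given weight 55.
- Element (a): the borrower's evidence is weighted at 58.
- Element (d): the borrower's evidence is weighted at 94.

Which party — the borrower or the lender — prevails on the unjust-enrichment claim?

borrower

Stage 1 (borrower, a more-likely-than-not showing, weight exceeds 52): (a) 58 > 52 — meets; (b) 60 > 52 — meets; (c) 55 > 52 — meets; (d) net 94−34=60 > 52 — meets.
  The borrower carries the last stage.
With every stage satisfied, the borrower prevails.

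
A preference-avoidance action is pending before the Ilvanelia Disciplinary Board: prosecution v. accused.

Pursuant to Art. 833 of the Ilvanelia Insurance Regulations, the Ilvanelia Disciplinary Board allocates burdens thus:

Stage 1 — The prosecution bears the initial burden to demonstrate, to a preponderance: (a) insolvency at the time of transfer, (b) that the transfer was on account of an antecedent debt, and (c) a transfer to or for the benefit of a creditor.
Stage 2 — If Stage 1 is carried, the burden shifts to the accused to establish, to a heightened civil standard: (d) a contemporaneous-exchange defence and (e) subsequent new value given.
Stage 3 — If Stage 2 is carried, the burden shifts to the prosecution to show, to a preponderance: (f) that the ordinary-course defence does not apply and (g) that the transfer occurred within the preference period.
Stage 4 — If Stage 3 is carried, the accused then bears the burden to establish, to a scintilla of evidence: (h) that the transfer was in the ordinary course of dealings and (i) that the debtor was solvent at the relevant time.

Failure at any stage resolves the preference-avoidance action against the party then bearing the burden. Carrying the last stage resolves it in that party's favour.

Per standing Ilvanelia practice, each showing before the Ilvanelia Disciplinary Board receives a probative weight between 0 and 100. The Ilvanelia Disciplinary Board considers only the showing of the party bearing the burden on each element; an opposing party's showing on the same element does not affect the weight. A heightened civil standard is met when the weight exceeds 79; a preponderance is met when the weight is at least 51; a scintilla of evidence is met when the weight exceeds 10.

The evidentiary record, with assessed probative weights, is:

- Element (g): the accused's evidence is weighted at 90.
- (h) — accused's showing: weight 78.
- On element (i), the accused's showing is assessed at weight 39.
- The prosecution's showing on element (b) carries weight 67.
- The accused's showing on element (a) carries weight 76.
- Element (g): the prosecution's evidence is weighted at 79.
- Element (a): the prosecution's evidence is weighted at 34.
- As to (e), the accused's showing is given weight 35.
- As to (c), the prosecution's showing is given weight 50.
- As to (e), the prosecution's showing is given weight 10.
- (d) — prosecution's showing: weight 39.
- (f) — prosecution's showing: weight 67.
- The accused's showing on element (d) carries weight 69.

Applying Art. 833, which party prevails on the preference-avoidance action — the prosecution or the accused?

At Stage 1 the prosecution must meet a preponderance (weight is at least 51): on (a) the weight is 34 (the accused's 76 is given no effect), which does not reach 51, so (a) does not meet the standard; on (b) the weight is 67, which does reach 51, so (b) meets the standard; on (c) the weight is 50, which does not reach 51, so (c) does not meet the standard.
  Not every element is met, so the prosecution fails to carry Stage 1.
The accused prevails.

accused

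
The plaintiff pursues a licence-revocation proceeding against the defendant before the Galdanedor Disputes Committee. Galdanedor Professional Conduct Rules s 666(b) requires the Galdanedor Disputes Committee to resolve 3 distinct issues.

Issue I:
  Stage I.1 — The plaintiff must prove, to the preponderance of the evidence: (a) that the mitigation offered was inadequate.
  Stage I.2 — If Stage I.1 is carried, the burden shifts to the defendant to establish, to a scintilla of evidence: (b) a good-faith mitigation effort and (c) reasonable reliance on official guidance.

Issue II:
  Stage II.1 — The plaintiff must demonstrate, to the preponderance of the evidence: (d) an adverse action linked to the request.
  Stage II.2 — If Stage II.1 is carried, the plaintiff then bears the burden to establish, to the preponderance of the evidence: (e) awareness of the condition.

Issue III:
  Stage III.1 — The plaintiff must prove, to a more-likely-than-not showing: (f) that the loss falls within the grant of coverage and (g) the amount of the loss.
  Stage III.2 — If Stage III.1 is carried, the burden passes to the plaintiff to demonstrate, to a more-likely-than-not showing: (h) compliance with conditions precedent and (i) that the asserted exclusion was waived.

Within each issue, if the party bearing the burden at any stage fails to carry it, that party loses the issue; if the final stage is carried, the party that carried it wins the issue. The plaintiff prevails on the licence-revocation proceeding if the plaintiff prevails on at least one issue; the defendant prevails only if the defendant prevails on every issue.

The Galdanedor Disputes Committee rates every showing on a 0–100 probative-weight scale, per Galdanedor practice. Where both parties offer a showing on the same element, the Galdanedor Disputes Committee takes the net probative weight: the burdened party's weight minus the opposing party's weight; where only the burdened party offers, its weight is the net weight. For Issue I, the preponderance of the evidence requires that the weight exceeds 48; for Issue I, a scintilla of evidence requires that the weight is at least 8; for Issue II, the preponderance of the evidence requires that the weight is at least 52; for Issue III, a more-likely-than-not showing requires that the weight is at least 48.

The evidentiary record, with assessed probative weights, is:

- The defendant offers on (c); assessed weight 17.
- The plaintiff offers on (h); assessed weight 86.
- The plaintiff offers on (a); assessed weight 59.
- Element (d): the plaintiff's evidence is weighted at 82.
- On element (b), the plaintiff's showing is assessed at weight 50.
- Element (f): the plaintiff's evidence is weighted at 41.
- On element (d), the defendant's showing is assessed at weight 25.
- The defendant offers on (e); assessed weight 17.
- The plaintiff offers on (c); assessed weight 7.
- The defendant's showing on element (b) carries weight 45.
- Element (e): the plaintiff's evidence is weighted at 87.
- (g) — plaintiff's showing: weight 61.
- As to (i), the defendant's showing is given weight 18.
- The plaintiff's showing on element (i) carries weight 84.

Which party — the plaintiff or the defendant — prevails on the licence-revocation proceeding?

plaintiff

— Issue I —
Stage I.1 (plaintiff, the preponderance of the evidence, weight exceeds 48): (a) 59 > 48 — meets.
  Stage I.1 carried; the burden shifts to the defendant.
Stage I.2 (defendant, a scintilla of evidence, weight is at least 8): (b) net 45−50=-5 < 8 — fails; (c) net 17−7=10 ≥ 8 — meets.
  The defendant does not carry Stage I.2.
The analysis ends at Stage I.2; the plaintiff prevails on this issue.
— Issue II —
At Stage II.1 the plaintiff must meet the preponderance of the evidence (weight is at least 52): on (d) the weight is 82 less the opposing 25 gives net 57, ≥ 52, so (d) meets the standard.
  Stage II.1 carried; the burden remains with the plaintiff.
At Stage II.2 the plaintiff must meet the preponderance of the evidence (weight is at least 52): on (e) the weight is 87 less the opposing 17 gives net 70, which does reach 52, so (e) meets the standard.
  All elements met at the final stage.
All stages carried — the plaintiff prevails on this issue.
— Issue III —
Stage III.1 — burden on plaintiff; standard: a more-likely-than-not showing (weight is at least 48).
    (f): 41 < 48 [not met]
    (g): 61 ≥ 48 [met]
  Not every element is met, so the plaintiff fails to carry Stage III.1.
The defendant prevails on this issue.
Per-issue: Issue I → plaintiff; Issue II → plaintiff; Issue III → defendant. The plaintiff must prevail on at least one issue; overall, the plaintiff prevails.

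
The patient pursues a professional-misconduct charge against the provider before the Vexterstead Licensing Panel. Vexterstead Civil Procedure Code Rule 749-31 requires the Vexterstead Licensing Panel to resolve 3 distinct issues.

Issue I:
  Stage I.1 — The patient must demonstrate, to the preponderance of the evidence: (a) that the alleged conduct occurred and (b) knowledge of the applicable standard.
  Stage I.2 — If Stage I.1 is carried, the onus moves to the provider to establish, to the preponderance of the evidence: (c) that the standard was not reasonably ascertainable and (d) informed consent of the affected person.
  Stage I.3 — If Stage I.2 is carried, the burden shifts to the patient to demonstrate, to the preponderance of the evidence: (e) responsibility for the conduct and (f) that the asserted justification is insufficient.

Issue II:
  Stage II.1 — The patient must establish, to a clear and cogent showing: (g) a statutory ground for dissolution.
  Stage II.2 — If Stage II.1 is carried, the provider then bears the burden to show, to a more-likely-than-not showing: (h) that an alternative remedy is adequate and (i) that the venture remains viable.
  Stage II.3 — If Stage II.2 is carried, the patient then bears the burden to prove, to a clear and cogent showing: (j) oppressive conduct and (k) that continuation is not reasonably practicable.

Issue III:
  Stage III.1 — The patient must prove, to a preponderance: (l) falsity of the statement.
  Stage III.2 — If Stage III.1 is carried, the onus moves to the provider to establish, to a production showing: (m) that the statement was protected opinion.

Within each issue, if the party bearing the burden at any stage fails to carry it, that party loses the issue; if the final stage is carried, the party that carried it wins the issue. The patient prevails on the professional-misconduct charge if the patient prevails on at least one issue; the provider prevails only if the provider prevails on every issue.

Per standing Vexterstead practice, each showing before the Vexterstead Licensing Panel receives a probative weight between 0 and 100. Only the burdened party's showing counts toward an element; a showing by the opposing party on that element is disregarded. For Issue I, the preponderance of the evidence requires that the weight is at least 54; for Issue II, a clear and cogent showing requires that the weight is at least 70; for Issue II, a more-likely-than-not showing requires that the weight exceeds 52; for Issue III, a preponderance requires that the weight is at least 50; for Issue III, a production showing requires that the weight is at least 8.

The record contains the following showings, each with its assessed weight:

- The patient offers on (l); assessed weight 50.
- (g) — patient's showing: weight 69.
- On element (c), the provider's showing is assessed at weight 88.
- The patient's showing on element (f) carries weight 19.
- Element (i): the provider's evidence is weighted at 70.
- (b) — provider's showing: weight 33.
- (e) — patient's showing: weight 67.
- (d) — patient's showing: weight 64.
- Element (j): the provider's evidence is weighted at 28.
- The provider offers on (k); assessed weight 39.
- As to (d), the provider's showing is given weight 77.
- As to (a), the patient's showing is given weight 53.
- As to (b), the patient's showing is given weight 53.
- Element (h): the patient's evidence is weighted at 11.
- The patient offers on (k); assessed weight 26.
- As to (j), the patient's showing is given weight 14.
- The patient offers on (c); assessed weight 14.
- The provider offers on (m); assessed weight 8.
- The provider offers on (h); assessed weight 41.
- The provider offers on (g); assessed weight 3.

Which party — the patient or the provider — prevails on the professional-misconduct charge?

provider

— Issue I —
At Stage I.1 the patient must meet the preponderance of the evidence (weight is at least 54): on (a) the weight is 53, < 54, so (a) does not meet the standard; on (b) the weight is 53 (the provider's 33 is given no effect), < 54, so (b) does not meet the standard.
  Not every element is met, so the patient fails to carry Stage I.1.
The analysis ends at Stage I.1; the provider prevails on this issue.
— Issue II —
Stage II.1 — burden on patient; standard: a clear and cogent showing (weight is at least 70).
    (g): 69 (provider's 3 disregarded) < 70 [not met]
  Stage II.1 not carried; the patient fails its burden.
The analysis ends at Stage II.1; the provider prevails on this issue.
— Issue III —
Stage III.1 (patient, a preponderance, weight is at least 50): (l) 50 ≥ 50 — meets.
  Stage III.1 is satisfied; the onus moves to the provider.
Stage III.2 (provider, a production showing, weight is at least 8): (m) 8 ≥ 8 — meets.
  Stage III.2 carried; the final stage is satisfied.
With every stage satisfied, the provider prevails on this issue.
Per-issue: Issue I → provider; Issue II → provider; Issue III → provider. The patient must prevail on at least one issue; overall, the provider prevails.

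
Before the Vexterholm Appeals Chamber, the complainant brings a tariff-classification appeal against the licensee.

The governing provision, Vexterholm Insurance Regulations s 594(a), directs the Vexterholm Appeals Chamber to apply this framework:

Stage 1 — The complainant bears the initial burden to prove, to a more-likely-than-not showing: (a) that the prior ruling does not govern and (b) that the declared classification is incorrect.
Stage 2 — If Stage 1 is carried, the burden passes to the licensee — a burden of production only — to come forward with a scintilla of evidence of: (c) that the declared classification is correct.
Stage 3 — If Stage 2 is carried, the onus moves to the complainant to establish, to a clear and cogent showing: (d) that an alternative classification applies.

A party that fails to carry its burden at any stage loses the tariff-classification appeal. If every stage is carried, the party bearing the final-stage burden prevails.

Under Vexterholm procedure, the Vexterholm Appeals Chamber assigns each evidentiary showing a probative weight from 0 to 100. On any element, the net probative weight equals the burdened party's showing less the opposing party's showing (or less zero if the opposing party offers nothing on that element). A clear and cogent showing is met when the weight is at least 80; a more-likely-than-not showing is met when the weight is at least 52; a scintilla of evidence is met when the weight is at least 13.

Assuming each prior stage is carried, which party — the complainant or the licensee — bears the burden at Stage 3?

complainant

Stage 3's rule assigns the burden to the complainant (to a clear and cogent showing).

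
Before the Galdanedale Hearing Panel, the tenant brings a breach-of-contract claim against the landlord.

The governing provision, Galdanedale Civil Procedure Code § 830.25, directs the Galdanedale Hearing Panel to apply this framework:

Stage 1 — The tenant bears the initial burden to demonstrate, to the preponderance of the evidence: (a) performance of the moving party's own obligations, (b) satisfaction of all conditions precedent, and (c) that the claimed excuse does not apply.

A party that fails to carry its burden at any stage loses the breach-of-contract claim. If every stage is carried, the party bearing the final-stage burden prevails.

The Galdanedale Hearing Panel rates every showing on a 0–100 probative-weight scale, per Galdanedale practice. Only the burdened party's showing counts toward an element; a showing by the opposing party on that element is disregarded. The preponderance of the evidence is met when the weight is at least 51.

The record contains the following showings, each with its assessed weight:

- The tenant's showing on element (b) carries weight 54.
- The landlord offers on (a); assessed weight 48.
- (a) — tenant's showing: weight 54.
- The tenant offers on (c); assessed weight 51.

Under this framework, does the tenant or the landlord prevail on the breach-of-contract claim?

At Stage 1 the tenant must meet the preponderance of the evidence (weight is at least 51): on (a) the weight is 54 (the landlord's 48 is given no effect), ≥ 51, so (a) meets the standard; on (b) the weight is 54, which does reach 51, so (b) meets the standard; on (c) the weight is 51, ≥ 51, so (c) meets the standard.
  Stage 1 carried; the final stage is satisfied.
All stages carried — the tenant prevails.

tenant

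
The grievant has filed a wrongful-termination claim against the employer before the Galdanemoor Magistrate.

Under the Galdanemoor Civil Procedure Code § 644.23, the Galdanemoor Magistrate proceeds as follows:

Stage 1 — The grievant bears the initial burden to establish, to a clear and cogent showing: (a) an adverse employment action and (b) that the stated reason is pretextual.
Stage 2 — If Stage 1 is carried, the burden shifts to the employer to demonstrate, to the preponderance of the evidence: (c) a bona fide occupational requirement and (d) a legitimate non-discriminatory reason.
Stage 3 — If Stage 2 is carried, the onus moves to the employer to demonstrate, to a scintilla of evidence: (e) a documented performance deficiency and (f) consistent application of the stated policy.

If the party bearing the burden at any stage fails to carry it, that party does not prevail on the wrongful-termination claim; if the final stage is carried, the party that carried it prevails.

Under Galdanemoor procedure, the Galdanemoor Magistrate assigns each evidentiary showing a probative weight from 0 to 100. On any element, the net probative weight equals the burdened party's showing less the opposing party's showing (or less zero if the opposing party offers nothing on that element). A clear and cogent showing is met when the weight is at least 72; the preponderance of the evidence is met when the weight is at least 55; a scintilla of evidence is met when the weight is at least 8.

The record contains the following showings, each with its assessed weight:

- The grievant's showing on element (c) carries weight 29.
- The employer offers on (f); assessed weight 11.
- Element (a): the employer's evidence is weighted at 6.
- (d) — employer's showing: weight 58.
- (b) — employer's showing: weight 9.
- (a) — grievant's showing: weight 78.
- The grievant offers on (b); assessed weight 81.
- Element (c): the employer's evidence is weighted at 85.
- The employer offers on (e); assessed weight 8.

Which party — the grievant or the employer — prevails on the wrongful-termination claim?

At Stage 1 the grievant must meet a clear and cogent showing (weight is at least 72): on (a) the weight is 78 less the opposing 6 gives net 72, ≥ 72, so (a) meets the standard; on (b) the weight is 81 less the opposing 9 gives net 72, ≥ 72, so (b) meets the standard.
  The grievant carries Stage 1; the employer now bears the burden.
At Stage 2 the employer must meet the preponderance of the evidence (weight is at least 55): on (c) the weight is 85 less the opposing 29 gives net 56, ≥ 55, so (c) meets the standard; on (d) the weight is 58, ≥ 55, so (d) meets the standard.
  Stage 2 carried; the burden remains with the employer.
At Stage 3 the employer must meet a scintilla of evidence (weight is at least 8): on (e) the weight is 8, which does reach 8, so (e) meets the standard; on (f) the weight is 11, ≥ 8, so (f) meets the standard.
  Stage 3 carried; the final stage is satisfied.
Every stage carried; the employer prevails.

employer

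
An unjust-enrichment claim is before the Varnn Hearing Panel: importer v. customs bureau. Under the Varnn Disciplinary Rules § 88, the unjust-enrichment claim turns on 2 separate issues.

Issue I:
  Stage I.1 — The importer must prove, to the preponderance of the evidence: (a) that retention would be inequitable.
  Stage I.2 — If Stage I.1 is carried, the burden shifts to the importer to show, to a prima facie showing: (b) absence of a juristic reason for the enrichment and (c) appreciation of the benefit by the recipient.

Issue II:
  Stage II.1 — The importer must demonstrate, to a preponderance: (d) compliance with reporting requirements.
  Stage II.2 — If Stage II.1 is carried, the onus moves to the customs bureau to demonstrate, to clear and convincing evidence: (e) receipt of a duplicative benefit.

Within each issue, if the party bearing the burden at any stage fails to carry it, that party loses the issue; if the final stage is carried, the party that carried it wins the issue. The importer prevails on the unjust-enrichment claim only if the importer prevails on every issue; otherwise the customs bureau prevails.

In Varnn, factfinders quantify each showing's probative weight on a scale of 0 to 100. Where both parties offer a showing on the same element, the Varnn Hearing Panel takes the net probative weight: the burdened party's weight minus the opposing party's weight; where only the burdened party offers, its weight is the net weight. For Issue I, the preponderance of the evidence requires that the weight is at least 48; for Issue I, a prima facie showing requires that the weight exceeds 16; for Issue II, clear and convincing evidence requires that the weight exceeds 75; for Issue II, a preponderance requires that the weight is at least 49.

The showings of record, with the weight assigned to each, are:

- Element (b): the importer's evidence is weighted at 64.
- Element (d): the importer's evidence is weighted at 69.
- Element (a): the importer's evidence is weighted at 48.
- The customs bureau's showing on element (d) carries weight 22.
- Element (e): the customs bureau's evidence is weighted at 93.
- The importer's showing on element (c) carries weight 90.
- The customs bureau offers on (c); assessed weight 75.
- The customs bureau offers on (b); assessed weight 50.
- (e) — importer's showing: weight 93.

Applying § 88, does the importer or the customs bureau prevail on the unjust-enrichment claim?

customs bureau

— Issue I —
Stage I.1 (importer, the preponderance of the evidence, weight is at least 48): (a) 48 ≥ 48 — meets.
  All elements met. The importer retains the burden for Stage I.2.
Stage I.2 (importer, a prima facie showing, weight exceeds 16): (b) net 64−50=14 ≤ 16 — fails; (c) net 90−75=15 ≤ 16 — fails.
  The importer does not carry Stage I.2.
The analysis ends at Stage I.2; the customs bureau prevails on this issue.
— Issue II —
Stage II.1 (importer, a preponderance, weight is at least 49): (d) net 69−22=47 < 49 — fails.
  Not every element is met, so the importer fails to carry Stage II.1.
The customs bureau prevails on this issue.
Per-issue: Issue I → customs bureau; Issue II → customs bureau. The importer must prevail on every issue; overall, the customs bureau prevails.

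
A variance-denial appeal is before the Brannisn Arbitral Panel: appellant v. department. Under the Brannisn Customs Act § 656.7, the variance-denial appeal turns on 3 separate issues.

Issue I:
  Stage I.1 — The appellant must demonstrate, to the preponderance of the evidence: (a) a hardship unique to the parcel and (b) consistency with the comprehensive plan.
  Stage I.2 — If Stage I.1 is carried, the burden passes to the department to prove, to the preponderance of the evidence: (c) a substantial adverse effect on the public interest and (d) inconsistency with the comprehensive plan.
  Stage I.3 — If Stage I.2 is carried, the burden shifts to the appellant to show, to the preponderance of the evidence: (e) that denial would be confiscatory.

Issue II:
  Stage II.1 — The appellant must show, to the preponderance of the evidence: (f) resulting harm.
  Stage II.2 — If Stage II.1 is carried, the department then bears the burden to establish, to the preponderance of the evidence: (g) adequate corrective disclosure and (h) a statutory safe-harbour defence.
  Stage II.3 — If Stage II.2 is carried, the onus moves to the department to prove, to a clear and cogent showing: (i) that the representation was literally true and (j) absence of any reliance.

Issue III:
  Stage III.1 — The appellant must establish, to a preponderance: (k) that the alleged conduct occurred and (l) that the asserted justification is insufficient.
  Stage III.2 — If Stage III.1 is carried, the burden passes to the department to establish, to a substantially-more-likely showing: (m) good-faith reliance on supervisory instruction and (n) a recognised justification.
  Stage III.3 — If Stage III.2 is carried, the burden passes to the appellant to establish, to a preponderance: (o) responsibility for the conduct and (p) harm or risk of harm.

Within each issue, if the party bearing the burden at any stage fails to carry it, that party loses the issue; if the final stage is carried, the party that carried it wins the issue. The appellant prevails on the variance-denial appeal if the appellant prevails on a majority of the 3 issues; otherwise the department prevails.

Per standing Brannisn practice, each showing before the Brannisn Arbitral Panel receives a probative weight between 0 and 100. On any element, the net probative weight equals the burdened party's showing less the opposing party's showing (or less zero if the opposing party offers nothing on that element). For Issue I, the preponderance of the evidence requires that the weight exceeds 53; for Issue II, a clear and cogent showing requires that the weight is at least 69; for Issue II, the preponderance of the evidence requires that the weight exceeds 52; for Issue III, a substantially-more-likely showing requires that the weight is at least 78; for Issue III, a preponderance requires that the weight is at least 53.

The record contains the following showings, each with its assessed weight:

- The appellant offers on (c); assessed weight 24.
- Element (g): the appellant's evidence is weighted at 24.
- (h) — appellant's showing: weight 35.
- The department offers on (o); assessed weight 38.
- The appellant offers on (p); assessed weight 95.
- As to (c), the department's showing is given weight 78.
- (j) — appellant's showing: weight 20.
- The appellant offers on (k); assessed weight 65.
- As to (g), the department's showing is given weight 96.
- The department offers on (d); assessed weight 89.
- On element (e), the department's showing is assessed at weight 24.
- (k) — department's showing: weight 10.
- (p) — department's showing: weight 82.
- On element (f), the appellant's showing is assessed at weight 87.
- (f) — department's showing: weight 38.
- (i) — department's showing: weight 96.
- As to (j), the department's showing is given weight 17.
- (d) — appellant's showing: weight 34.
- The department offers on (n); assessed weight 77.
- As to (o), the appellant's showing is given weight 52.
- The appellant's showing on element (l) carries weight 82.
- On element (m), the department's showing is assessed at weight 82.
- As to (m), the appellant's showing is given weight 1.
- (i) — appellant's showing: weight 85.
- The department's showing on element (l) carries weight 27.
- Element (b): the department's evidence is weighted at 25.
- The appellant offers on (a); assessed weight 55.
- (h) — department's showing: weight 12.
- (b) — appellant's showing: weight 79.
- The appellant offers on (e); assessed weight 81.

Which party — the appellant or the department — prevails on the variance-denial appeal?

— Issue I —
At Stage I.1 the appellant must meet the preponderance of the evidence (weight exceeds 53): on (a) the weight is 55, which does exceed 53, so (a) meets the standard; on (b) the weight is 79 less the opposing 25 gives net 54, which does exceed 53, so (b) meets the standard.
  The appellant carries Stage I.1; the department now bears the burden.
At Stage I.2 the department must meet the preponderance of the evidence (weight exceeds 53): on (c) the weight is 78 less the opposing 24 gives net 54, which does exceed 53, so (c) meets the standard; on (d) the weight is 89 less the opposing 34 gives net 55, which does exceed 53, so (d) meets the standard.
  Stage I.2 carried; the burden shifts to the appellant.
At Stage I.3 the appellant must meet the preponderance of the evidence (weight exceeds 53): on (e) the weight is 81 less the opposing 24 gives net 57, which does exceed 53, so (e) meets the standard.
  Stage I.3 carried; the final stage is satisfied.
With every stage satisfied, the appellant prevails on this issue.
— Issue II —
Stage II.1 — burden on appellant; standard: the preponderance of the evidence (weight exceeds 52).
    (f): 87 − 38 = 49 ≤ 52 [not met]
  Not every element is met, so the appellant fails to carry Stage II.1.
So the department prevails on this issue.
— Issue III —
Stage III.1 (appellant, a preponderance, weight is at least 53): (k) net 65−10=55 ≥ 53 — meets; (l) net 82−27=55 ≥ 53 — meets.
  Stage III.1 is satisfied; the onus moves to the department.
Stage III.2 (department, a substantially-more-likely showing, weight is at least 78): (m) net 82−1=81 ≥ 78 — meets; (n) 77 < 78 — fails.
  Stage III.2 not carried; the department fails its burden.
So the appellant prevails on this issue.
Per-issue: Issue I → appellant; Issue II → department; Issue III → appellant. The appellant must prevail on a majority of issues; overall, the appellant prevails.

appellant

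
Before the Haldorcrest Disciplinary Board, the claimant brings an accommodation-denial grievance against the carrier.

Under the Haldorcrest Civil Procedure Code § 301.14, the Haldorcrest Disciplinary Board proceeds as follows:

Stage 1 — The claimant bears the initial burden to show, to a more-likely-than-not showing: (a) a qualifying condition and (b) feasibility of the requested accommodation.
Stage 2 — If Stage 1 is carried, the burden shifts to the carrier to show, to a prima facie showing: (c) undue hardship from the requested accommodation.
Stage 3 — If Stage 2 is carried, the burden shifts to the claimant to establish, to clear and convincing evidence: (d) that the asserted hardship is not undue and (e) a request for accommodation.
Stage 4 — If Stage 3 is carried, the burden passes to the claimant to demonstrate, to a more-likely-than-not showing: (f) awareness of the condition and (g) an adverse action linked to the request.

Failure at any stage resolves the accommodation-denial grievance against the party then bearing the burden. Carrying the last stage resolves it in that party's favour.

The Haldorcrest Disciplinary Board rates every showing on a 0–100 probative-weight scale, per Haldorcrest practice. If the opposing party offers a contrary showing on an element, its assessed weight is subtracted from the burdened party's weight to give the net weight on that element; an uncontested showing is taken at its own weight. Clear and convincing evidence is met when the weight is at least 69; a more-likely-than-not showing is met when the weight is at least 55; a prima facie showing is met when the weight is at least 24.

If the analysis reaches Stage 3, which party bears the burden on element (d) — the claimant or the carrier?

claimant

Stage 3's rule assigns the burden to the claimant (to clear and convincing evidence).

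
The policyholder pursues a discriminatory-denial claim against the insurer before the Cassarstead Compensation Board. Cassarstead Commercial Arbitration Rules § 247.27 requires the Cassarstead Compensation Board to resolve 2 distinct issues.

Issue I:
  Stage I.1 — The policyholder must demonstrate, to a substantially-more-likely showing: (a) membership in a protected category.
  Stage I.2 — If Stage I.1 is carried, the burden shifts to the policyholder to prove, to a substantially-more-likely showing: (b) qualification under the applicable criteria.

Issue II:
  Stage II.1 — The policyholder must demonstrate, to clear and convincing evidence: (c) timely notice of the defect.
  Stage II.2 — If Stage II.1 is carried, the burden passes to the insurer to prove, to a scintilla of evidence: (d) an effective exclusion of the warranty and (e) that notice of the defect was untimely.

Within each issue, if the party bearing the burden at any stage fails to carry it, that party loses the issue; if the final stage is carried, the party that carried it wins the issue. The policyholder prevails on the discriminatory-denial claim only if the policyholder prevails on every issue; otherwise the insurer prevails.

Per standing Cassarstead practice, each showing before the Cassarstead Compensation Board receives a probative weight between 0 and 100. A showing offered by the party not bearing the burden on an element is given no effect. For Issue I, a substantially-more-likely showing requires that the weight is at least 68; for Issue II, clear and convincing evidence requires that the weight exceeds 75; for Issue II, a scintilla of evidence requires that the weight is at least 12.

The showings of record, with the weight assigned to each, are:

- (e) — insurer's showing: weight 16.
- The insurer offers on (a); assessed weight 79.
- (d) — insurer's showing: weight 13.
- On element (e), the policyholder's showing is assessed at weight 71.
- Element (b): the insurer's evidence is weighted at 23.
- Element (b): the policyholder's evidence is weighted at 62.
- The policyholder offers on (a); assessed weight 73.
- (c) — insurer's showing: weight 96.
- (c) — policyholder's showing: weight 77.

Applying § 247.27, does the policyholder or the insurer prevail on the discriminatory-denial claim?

— Issue I —
Stage I.1 — burden on policyholder; standard: a substantially-more-likely showing (weight is at least 68).
    (a): 73 (insurer's 79 disregarded) ≥ 68 [met]
  Stage I.1 is satisfied; the policyholder continues to bear the burden.
Stage I.2 — burden on policyholder; standard: a substantially-more-likely showing (weight is at least 68).
    (b): 62 (insurer's 23 disregarded) < 68 [not met]
  The policyholder does not carry Stage I.2.
The insurer prevails on this issue.
— Issue II —
At Stage II.1 the policyholder must meet clear and convincing evidence (weight exceeds 75): on (c) the weight is 77 (the insurer's 96 is given no effect), which does exceed 75, so (c) meets the standard.
  Stage II.1 is satisfied; the onus moves to the insurer.
At Stage II.2 the insurer must meet a scintilla of evidence (weight is at least 12): on (d) the weight is 13, ≥ 12, so (d) meets the standard; on (e) the weight is 16 (the policyholder's 71 is given no effect), which does reach 12, so (e) meets the standard.
  The insurer carries the last stage.
Every stage carried; the insurer prevails on this issue.
Per-issue: Issue I → insurer; Issue II → insurer. The policyholder must prevail on every issue; overall, the insurer prevails.

insurer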